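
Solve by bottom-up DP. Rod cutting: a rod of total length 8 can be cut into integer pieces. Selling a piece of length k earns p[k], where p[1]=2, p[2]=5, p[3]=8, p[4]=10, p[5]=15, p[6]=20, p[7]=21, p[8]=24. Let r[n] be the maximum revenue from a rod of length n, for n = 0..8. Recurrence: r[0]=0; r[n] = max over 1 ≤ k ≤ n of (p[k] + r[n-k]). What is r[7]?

22

   n    0    1    2    3    4    5    6    7    8
r[n]    0    2    5    8   10   15   20   22   25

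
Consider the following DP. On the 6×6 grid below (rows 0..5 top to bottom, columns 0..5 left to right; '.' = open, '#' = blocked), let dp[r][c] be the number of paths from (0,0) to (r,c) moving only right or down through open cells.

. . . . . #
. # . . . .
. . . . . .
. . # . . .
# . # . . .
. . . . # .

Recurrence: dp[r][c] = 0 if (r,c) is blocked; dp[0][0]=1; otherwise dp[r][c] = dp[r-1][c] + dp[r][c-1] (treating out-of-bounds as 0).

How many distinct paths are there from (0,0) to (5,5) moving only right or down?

r\c   0   1   2   3   4   5
  0   1   1   1   1   1   0
  1   1   0   1   2   3   3
  2   1   1   2   4   7  10
  3   1   2   0   4  11  21
  4   0   2   0   4  15  36
  5   0   2   2   6   0  36

36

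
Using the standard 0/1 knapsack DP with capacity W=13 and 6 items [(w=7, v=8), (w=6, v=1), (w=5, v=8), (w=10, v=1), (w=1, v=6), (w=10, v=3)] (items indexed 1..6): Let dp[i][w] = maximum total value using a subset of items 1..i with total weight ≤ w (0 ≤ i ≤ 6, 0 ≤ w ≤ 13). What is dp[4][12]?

i\w   0   1   2   3   4   5   6   7   8   9  10  11  12  13
  0   0   0   0   0   0   0   0   0   0   0   0   0   0   0
  1   0   0   0   0   0   0   0   8   8   8   8   8   8   8
  2   0   0   0   0   0   0   1   8   8   8   8   8   8   9
  3   0   0   0   0   0   8   8   8   8   8   8   9  16  16
  4   0   0   0   0   0   8   8   8   8   8   8   9  16  16
  5   0   6   6   6   6   8  14  14  14  14  14  14  16  22
  6   0   6   6   6   6   8  14  14  14  14  14  14  16  22

16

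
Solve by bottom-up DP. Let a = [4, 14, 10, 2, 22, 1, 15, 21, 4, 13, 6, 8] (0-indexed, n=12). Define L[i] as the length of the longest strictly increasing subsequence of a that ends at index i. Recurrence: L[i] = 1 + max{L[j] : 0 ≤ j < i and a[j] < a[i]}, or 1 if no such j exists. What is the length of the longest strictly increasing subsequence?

4

   i    0    1    2    3    4    5    6    7    8    9   10   11
a[i]    4   14   10    2   22    1   15   21    4   13    6    8
L[i]    1    2    2    1    3    1    3    4    2    3    3    4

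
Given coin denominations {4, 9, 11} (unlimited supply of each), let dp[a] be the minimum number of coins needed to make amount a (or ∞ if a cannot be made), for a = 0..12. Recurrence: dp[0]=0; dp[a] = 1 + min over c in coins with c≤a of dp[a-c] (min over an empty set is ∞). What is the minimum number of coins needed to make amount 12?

3

 a  0  1  2  3  4  5  6  7  8  9 10 11 12
dp  0  -  -  -  1  -  -  -  2  1  -  1  3
(- denotes ∞ / unreachable)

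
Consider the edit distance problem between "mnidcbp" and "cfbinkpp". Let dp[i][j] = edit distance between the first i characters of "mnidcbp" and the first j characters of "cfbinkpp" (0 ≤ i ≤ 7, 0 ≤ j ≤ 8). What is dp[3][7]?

   ''  c  f  b  i  n  k  p  p
''  0  1  2  3  4  5  6  7  8
 m  1  1  2  3  4  5  6  7  8
 n  2  2  2  3  4  4  5  6  7
 i  3  3  3  3  3  4  5  6  7
 d  4  4  4  4  4  4  5  6  7
 c  5  4  5  5  5  5  5  6  7
 b  6  5  5  5  6  6  6  6  7
 p  7  6  6  6  6  7  7  6  6

6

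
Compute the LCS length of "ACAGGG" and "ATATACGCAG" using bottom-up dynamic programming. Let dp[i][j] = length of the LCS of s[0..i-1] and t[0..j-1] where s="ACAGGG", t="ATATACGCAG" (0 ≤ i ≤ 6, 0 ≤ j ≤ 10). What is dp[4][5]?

2

   ''  A  T  A  T  A  C  G  C  A  G
''  0  0  0  0  0  0  0  0  0  0  0
 A  0  1  1  1  1  1  1  1  1  1  1
 C  0  1  1  1  1  1  2  2  2  2  2
 A  0  1  1  2  2  2  2  2  2  3  3
 G  0  1  1  2  2  2  2  3  3  3  4
 G  0  1  1  2  2  2  2  3  3  3  4
 G  0  1  1  2  2  2  2  3  3  3  4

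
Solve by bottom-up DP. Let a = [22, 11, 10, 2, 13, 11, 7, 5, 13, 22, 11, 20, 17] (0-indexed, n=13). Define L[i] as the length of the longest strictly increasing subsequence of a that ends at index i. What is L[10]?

3

   i    0    1    2    3    4    5    6    7    8    9   10   11   12
a[i]   22   11   10    2   13   11    7    5   13   22   11   20   17
L[i]    1    1    1    1    2    2    2    2    3    4    3    4    4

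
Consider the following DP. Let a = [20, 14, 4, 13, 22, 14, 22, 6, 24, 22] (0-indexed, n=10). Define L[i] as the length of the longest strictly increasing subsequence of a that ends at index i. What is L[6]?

   i    0    1    2    3    4    5    6    7    8    9
a[i]   20   14    4   13   22   14   22    6   24   22
L[i]    1    1    1    2    3    3    4    2    5    4

4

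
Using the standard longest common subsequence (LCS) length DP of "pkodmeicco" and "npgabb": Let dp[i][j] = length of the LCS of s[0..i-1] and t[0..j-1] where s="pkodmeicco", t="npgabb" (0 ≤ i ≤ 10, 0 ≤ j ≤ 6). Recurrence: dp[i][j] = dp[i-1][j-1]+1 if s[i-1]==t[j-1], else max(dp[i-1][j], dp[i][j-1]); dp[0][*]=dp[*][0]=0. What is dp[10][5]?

1

   ''  n  p  g  a  b  b
''  0  0  0  0  0  0  0
 p  0  0  1  1  1  1  1
 k  0  0  1  1  1  1  1
 o  0  0  1  1  1  1  1
 d  0  0  1  1  1  1  1
 m  0  0  1  1  1  1  1
 e  0  0  1  1  1  1  1
 i  0  0  1  1  1  1  1
 c  0  0  1  1  1  1  1
 c  0  0  1  1  1  1  1
 o  0  0  1  1  1  1  1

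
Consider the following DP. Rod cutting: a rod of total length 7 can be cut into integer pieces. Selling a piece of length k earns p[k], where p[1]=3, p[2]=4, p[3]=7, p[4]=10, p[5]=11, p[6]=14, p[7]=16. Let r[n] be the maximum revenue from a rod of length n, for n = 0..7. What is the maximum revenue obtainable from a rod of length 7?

21

   n    0    1    2    3    4    5    6    7
r[n]    0    3    6    9   12   15   18   21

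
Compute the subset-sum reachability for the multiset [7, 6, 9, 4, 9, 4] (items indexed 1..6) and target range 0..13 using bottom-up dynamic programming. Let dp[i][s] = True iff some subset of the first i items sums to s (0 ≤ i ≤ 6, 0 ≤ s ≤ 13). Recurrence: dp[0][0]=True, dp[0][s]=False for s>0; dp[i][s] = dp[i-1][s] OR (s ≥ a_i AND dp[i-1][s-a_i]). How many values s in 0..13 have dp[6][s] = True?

i\s   0   1   2   3   4   5   6   7   8   9  10  11  12  13
  0   T   F   F   F   F   F   F   F   F   F   F   F   F   F
  1   T   F   F   F   F   F   F   T   F   F   F   F   F   F
  2   T   F   F   F   F   F   T   T   F   F   F   F   F   T
  3   T   F   F   F   F   F   T   T   F   T   F   F   F   T
  4   T   F   F   F   T   F   T   T   F   T   T   T   F   T
  5   T   F   F   F   T   F   T   T   F   T   T   T   F   T
  6   T   F   F   F   T   F   T   T   T   T   T   T   F   T

9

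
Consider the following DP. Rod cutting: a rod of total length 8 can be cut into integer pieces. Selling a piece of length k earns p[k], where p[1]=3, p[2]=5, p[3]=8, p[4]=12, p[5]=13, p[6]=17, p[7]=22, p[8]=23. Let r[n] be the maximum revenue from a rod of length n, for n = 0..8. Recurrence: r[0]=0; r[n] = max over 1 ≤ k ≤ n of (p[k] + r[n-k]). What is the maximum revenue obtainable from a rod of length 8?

25

   n    0    1    2    3    4    5    6    7    8
r[n]    0    3    6    9   12   15   18   22   25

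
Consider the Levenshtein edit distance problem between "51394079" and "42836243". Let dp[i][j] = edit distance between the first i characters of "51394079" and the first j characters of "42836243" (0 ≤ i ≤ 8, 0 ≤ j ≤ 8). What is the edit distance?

8

   ''  4  2  8  3  6  2  4  3
''  0  1  2  3  4  5  6  7  8
 5  1  1  2  3  4  5  6  7  8
 1  2  2  2  3  4  5  6  7  8
 3  3  3  3  3  3  4  5  6  7
 9  4  4  4  4  4  4  5  6  7
 4  5  4  5  5  5  5  5  5  6
 0  6  5  5  6  6  6  6  6  6
 7  7  6  6  6  7  7  7  7  7
 9  8  7  7  7  7  8  8  8  8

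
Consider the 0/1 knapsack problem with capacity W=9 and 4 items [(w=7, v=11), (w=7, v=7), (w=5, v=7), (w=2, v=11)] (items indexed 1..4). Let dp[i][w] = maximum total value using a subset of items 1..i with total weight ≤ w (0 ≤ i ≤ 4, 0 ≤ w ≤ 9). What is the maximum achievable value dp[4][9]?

i\w   0   1   2   3   4   5   6   7   8   9
  0   0   0   0   0   0   0   0   0   0   0
  1   0   0   0   0   0   0   0  11  11  11
  2   0   0   0   0   0   0   0  11  11  11
  3   0   0   0   0   0   7   7  11  11  11
  4   0   0  11  11  11  11  11  18  18  22

22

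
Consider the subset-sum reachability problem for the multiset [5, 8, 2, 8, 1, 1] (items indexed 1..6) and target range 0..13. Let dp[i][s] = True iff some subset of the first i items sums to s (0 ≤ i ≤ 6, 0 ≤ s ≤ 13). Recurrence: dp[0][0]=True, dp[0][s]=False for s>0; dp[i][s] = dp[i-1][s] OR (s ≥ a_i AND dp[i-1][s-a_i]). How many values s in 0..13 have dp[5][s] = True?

12

i\s   0   1   2   3   4   5   6   7   8   9  10  11  12  13
  0   T   F   F   F   F   F   F   F   F   F   F   F   F   F
  1   T   F   F   F   F   T   F   F   F   F   F   F   F   F
  2   T   F   F   F   F   T   F   F   T   F   F   F   F   T
  3   T   F   T   F   F   T   F   T   T   F   T   F   F   T
  4   T   F   T   F   F   T   F   T   T   F   T   F   F   T
  5   T   T   T   T   F   T   T   T   T   T   T   T   F   T
  6   T   T   T   T   T   T   T   T   T   T   T   T   T   T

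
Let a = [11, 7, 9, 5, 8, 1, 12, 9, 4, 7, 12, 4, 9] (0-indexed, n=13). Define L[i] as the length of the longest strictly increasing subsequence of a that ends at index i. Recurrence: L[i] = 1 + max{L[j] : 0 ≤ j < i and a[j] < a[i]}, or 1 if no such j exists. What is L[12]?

   i    0    1    2    3    4    5    6    7    8    9   10   11   12
a[i]   11    7    9    5    8    1   12    9    4    7   12    4    9
L[i]    1    1    2    1    2    1    3    3    2    3    4    2    4

4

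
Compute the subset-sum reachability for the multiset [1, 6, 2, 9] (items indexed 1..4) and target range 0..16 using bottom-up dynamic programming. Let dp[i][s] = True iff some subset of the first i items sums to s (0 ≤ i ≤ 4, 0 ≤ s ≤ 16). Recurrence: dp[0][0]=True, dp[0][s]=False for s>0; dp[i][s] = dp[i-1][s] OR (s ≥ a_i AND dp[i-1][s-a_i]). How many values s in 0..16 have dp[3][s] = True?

i\s   0   1   2   3   4   5   6   7   8   9  10  11  12  13  14  15  16
  0   T   F   F   F   F   F   F   F   F   F   F   F   F   F   F   F   F
  1   T   T   F   F   F   F   F   F   F   F   F   F   F   F   F   F   F
  2   T   T   F   F   F   F   T   T   F   F   F   F   F   F   F   F   F
  3   T   T   T   T   F   F   T   T   T   T   F   F   F   F   F   F   F
  4   T   T   T   T   F   F   T   T   T   T   T   T   T   F   F   T   T

8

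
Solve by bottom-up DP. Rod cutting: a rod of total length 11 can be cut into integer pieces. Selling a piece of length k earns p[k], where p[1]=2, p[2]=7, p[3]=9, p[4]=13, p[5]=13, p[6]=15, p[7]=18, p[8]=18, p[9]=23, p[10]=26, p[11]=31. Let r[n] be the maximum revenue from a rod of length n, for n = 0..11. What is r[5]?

   n    0    1    2    3    4    5    6    7    8    9   10   11
r[n]    0    2    7    9   14   16   21   23   28   30   35   37

16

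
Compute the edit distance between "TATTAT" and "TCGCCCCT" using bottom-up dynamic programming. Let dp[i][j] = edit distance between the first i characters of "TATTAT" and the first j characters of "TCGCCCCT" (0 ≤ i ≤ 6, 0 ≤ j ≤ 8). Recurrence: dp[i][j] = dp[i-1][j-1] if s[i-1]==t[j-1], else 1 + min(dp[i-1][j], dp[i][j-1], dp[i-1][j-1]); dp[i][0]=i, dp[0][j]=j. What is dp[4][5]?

   ''  T  C  G  C  C  C  C  T
''  0  1  2  3  4  5  6  7  8
 T  1  0  1  2  3  4  5  6  7
 A  2  1  1  2  3  4  5  6  7
 T  3  2  2  2  3  4  5  6  6
 T  4  3  3  3  3  4  5  6  6
 A  5  4  4  4  4  4  5  6  7
 T  6  5  5  5  5  5  5  6  6

4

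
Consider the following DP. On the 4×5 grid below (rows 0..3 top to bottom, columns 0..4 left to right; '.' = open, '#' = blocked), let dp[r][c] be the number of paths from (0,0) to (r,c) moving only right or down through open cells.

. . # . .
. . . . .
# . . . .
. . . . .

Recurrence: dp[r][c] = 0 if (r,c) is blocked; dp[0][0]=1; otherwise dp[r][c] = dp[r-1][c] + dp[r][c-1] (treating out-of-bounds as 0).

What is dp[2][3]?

6

r\c   0   1   2   3   4
  0   1   1   0   0   0
  1   1   2   2   2   2
  2   0   2   4   6   8
  3   0   2   6  12  20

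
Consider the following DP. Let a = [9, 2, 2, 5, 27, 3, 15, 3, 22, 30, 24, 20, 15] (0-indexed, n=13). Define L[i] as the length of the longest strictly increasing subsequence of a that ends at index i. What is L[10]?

5

   i    0    1    2    3    4    5    6    7    8    9   10   11   12
a[i]    9    2    2    5   27    3   15    3   22   30   24   20   15
L[i]    1    1    1    2    3    2    3    2    4    5    5    4    3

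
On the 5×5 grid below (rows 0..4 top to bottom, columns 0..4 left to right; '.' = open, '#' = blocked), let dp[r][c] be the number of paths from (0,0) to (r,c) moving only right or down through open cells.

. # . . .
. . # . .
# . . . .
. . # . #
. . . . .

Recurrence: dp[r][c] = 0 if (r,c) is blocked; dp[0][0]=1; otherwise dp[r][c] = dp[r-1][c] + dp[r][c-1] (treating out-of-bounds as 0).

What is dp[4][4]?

2

r\c   0   1   2   3   4
  0   1   0   0   0   0
  1   1   1   0   0   0
  2   0   1   1   1   1
  3   0   1   0   1   0
  4   0   1   1   2   2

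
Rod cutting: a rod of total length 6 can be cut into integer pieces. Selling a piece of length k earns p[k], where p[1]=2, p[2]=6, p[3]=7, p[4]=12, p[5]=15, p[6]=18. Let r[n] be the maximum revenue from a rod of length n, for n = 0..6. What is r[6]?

   n    0    1    2    3    4    5    6
r[n]    0    2    6    8   12   15   18

18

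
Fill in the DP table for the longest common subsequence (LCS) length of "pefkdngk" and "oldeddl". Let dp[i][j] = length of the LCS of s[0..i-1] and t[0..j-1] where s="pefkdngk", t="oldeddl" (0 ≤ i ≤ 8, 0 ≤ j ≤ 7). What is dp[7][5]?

2

   ''  o  l  d  e  d  d  l
''  0  0  0  0  0  0  0  0
 p  0  0  0  0  0  0  0  0
 e  0  0  0  0  1  1  1  1
 f  0  0  0  0  1  1  1  1
 k  0  0  0  0  1  1  1  1
 d  0  0  0  1  1  2  2  2
 n  0  0  0  1  1  2  2  2
 g  0  0  0  1  1  2  2  2
 k  0  0  0  1  1  2  2  2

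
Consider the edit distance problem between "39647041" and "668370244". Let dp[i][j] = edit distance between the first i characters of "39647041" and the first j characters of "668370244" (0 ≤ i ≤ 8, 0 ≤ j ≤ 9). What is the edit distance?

   ''  6  6  8  3  7  0  2  4  4
''  0  1  2  3  4  5  6  7  8  9
 3  1  1  2  3  3  4  5  6  7  8
 9  2  2  2  3  4  4  5  6  7  8
 6  3  2  2  3  4  5  5  6  7  8
 4  4  3  3  3  4  5  6  6  6  7
 7  5  4  4  4  4  4  5  6  7  7
 0  6  5  5  5  5  5  4  5  6  7
 4  7  6  6  6  6  6  5  5  5  6
 1  8  7  7  7  7  7  6  6  6  6

6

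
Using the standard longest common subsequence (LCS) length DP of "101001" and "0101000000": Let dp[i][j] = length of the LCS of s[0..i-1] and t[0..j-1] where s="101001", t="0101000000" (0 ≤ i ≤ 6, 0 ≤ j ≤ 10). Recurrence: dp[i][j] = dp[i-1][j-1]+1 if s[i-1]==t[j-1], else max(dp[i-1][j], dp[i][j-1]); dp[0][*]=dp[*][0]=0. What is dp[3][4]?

3

   ''  0  1  0  1  0  0  0  0  0  0
''  0  0  0  0  0  0  0  0  0  0  0
 1  0  0  1  1  1  1  1  1  1  1  1
 0  0  1  1  2  2  2  2  2  2  2  2
 1  0  1  2  2  3  3  3  3  3  3  3
 0  0  1  2  3  3  4  4  4  4  4  4
 0  0  1  2  3  3  4  5  5  5  5  5
 1  0  1  2  3  4  4  5  5  5  5  5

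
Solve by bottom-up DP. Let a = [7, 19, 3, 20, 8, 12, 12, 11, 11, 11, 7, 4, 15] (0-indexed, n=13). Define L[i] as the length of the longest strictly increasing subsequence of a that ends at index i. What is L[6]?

   i    0    1    2    3    4    5    6    7    8    9   10   11   12
a[i]    7   19    3   20    8   12   12   11   11   11    7    4   15
L[i]    1    2    1    3    2    3    3    3    3    3    2    2    4

3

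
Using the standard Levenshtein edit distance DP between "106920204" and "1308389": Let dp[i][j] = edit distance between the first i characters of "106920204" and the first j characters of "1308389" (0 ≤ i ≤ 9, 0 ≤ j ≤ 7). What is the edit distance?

   ''  1  3  0  8  3  8  9
''  0  1  2  3  4  5  6  7
 1  1  0  1  2  3  4  5  6
 0  2  1  1  1  2  3  4  5
 6  3  2  2  2  2  3  4  5
 9  4  3  3  3  3  3  4  4
 2  5  4  4  4  4  4  4  5
 0  6  5  5  4  5  5  5  5
 2  7  6  6  5  5  6  6  6
 0  8  7  7  6  6  6  7  7
 4  9  8  8  7  7  7  7  8

8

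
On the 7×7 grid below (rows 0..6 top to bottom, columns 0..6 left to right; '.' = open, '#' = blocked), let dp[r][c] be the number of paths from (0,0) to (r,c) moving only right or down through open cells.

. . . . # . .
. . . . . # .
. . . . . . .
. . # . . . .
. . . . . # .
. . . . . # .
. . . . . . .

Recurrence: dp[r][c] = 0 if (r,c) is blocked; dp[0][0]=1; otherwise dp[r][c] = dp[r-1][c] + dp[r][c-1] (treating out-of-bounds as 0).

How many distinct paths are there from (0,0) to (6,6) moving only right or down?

161

r\c   0   1   2   3   4   5   6
  0   1   1   1   1   0   0   0
  1   1   2   3   4   4   0   0
  2   1   3   6  10  14  14  14
  3   1   4   0  10  24  38  52
  4   1   5   5  15  39   0  52
  5   1   6  11  26  65   0  52
  6   1   7  18  44 109 109 161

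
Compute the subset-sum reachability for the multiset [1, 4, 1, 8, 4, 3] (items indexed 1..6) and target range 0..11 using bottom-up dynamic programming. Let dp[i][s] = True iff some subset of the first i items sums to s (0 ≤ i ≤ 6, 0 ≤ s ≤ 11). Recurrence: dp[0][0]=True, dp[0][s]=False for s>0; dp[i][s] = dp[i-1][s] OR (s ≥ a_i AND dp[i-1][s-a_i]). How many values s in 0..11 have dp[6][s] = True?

12

i\s   0   1   2   3   4   5   6   7   8   9  10  11
  0   T   F   F   F   F   F   F   F   F   F   F   F
  1   T   T   F   F   F   F   F   F   F   F   F   F
  2   T   T   F   F   T   T   F   F   F   F   F   F
  3   T   T   T   F   T   T   T   F   F   F   F   F
  4   T   T   T   F   T   T   T   F   T   T   T   F
  5   T   T   T   F   T   T   T   F   T   T   T   F
  6   T   T   T   T   T   T   T   T   T   T   T   T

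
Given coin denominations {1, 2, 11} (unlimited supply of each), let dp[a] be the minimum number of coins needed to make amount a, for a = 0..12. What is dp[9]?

 a  0  1  2  3  4  5  6  7  8  9 10 11 12
dp  0  1  1  2  2  3  3  4  4  5  5  1  2

5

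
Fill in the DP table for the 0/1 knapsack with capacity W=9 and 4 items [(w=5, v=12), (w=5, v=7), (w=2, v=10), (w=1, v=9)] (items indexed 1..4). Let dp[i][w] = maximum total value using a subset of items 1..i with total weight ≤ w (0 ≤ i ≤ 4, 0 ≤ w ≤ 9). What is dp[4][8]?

i\w   0   1   2   3   4   5   6   7   8   9
  0   0   0   0   0   0   0   0   0   0   0
  1   0   0   0   0   0  12  12  12  12  12
  2   0   0   0   0   0  12  12  12  12  12
  3   0   0  10  10  10  12  12  22  22  22
  4   0   9  10  19  19  19  21  22  31  31

31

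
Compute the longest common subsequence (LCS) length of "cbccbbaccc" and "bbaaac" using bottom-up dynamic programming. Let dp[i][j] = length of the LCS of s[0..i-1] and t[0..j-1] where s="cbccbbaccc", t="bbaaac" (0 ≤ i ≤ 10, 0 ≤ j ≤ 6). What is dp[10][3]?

   ''  b  b  a  a  a  c
''  0  0  0  0  0  0  0
 c  0  0  0  0  0  0  1
 b  0  1  1  1  1  1  1
 c  0  1  1  1  1  1  2
 c  0  1  1  1  1  1  2
 b  0  1  2  2  2  2  2
 b  0  1  2  2  2  2  2
 a  0  1  2  3  3  3  3
 c  0  1  2  3  3  3  4
 c  0  1  2  3  3  3  4
 c  0  1  2  3  3  3  4

3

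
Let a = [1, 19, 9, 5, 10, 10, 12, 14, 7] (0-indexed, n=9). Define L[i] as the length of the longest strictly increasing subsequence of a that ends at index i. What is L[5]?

3

   i    0    1    2    3    4    5    6    7    8
a[i]    1   19    9    5   10   10   12   14    7
L[i]    1    2    2    2    3    3    4    5    3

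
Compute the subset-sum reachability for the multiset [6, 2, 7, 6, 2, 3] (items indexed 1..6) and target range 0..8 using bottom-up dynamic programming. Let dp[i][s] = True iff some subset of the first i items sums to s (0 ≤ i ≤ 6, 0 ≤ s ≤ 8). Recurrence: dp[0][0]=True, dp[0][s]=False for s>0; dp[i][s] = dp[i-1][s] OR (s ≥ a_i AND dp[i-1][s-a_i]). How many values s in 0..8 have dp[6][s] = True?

i\s   0   1   2   3   4   5   6   7   8
  0   T   F   F   F   F   F   F   F   F
  1   T   F   F   F   F   F   T   F   F
  2   T   F   T   F   F   F   T   F   T
  3   T   F   T   F   F   F   T   T   T
  4   T   F   T   F   F   F   T   T   T
  5   T   F   T   F   T   F   T   T   T
  6   T   F   T   T   T   T   T   T   T

8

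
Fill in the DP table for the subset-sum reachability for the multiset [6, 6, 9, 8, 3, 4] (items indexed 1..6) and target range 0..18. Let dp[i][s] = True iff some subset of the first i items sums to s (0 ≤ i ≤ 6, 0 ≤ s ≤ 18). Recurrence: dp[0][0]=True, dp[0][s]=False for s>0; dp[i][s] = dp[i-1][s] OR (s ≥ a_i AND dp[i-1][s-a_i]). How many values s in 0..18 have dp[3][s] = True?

5

i\s   0   1   2   3   4   5   6   7   8   9  10  11  12  13  14  15  16  17  18
  0   T   F   F   F   F   F   F   F   F   F   F   F   F   F   F   F   F   F   F
  1   T   F   F   F   F   F   T   F   F   F   F   F   F   F   F   F   F   F   F
  2   T   F   F   F   F   F   T   F   F   F   F   F   T   F   F   F   F   F   F
  3   T   F   F   F   F   F   T   F   F   T   F   F   T   F   F   T   F   F   F
  4   T   F   F   F   F   F   T   F   T   T   F   F   T   F   T   T   F   T   F
  5   T   F   F   T   F   F   T   F   T   T   F   T   T   F   T   T   F   T   T
  6   T   F   F   T   T   F   T   T   T   T   T   T   T   T   T   T   T   T   T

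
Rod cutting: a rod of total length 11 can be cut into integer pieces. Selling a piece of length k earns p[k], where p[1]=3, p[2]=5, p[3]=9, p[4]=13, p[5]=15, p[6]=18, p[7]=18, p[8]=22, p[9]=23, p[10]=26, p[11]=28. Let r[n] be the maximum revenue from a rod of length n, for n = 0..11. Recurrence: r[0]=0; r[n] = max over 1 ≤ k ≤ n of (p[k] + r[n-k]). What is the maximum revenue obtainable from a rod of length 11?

35

   n    0    1    2    3    4    5    6    7    8    9   10   11
r[n]    0    3    6    9   13   16   19   22   26   29   32   35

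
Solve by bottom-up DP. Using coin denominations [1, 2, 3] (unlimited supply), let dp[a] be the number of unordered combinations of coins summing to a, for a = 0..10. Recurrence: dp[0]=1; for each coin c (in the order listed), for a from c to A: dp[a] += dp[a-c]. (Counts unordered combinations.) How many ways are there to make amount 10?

after  coin     0     1     2     3     4     5     6     7     8     9    10
          1     1     1     1     1     1     1     1     1     1     1     1
          2     1     1     2     2     3     3     4     4     5     5     6
          3     1     1     2     3     4     5     7     8    10    12    14

14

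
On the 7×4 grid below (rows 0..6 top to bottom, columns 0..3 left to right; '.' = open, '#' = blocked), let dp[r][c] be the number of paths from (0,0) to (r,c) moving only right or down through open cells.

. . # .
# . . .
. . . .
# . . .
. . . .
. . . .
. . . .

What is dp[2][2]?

2

r\c   0   1   2   3
  0   1   1   0   0
  1   0   1   1   1
  2   0   1   2   3
  3   0   1   3   6
  4   0   1   4  10
  5   0   1   5  15
  6   0   1   6  21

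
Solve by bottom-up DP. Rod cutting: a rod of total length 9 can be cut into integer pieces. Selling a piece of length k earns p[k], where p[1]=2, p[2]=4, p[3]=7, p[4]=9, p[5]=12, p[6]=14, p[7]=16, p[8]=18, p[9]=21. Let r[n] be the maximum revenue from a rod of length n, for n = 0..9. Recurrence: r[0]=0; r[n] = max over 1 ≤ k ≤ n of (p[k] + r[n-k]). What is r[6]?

14

   n    0    1    2    3    4    5    6    7    8    9
r[n]    0    2    4    7    9   12   14   16   19   21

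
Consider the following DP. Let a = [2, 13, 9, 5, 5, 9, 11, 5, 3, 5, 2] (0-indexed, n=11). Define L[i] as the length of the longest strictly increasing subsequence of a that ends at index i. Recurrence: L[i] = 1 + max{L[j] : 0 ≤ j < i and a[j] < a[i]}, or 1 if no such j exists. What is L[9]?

   i    0    1    2    3    4    5    6    7    8    9   10
a[i]    2   13    9    5    5    9   11    5    3    5    2
L[i]    1    2    2    2    2    3    4    2    2    3    1

3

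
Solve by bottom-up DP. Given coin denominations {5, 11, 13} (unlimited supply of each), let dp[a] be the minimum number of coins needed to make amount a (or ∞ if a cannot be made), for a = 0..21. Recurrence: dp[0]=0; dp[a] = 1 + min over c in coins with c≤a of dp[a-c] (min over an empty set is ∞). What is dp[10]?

 a  0  1  2  3  4  5  6  7  8  9 10 11 12 13 14 15 16 17 18 19 20 21
dp  0  -  -  -  -  1  -  -  -  -  2  1  -  1  -  3  2  -  2  -  4  3
(- denotes ∞ / unreachable)

2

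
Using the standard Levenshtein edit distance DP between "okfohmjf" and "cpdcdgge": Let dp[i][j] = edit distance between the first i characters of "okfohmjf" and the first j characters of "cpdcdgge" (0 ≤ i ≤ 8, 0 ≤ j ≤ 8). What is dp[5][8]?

8

   ''  c  p  d  c  d  g  g  e
''  0  1  2  3  4  5  6  7  8
 o  1  1  2  3  4  5  6  7  8
 k  2  2  2  3  4  5  6  7  8
 f  3  3  3  3  4  5  6  7  8
 o  4  4  4  4  4  5  6  7  8
 h  5  5  5  5  5  5  6  7  8
 m  6  6  6  6  6  6  6  7  8
 j  7  7  7  7  7  7  7  7  8
 f  8  8  8  8  8  8  8  8  8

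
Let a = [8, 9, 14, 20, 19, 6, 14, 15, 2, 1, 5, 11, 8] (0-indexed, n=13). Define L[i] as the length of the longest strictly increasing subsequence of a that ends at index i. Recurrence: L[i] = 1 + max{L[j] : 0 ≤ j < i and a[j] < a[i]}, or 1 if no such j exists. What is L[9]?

1

   i    0    1    2    3    4    5    6    7    8    9   10   11   12
a[i]    8    9   14   20   19    6   14   15    2    1    5   11    8
L[i]    1    2    3    4    4    1    3    4    1    1    2    3    3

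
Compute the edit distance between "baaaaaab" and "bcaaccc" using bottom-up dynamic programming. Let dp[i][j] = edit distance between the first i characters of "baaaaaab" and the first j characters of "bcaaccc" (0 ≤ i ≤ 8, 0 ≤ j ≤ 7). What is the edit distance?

   ''  b  c  a  a  c  c  c
''  0  1  2  3  4  5  6  7
 b  1  0  1  2  3  4  5  6
 a  2  1  1  1  2  3  4  5
 a  3  2  2  1  1  2  3  4
 a  4  3  3  2  1  2  3  4
 a  5  4  4  3  2  2  3  4
 a  6  5  5  4  3  3  3  4
 a  7  6  6  5  4  4  4  4
 b  8  7  7  6  5  5  5  5

5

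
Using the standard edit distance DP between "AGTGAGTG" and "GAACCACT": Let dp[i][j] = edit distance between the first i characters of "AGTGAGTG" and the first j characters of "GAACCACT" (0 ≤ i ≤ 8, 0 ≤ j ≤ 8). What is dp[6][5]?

5

   ''  G  A  A  C  C  A  C  T
''  0  1  2  3  4  5  6  7  8
 A  1  1  1  2  3  4  5  6  7
 G  2  1  2  2  3  4  5  6  7
 T  3  2  2  3  3  4  5  6  6
 G  4  3  3  3  4  4  5  6  7
 A  5  4  3  3  4  5  4  5  6
 G  6  5  4  4  4  5  5  5  6
 T  7  6  5  5  5  5  6  6  5
 G  8  7  6  6  6  6  6  7  6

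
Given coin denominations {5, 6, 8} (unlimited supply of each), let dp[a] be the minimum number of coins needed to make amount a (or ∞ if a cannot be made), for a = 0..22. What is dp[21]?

 a  0  1  2  3  4  5  6  7  8  9 10 11 12 13 14 15 16 17 18 19 20 21 22
dp  0  -  -  -  -  1  1  -  1  -  2  2  2  2  2  3  2  3  3  3  3  3  3
(- denotes ∞ / unreachable)

3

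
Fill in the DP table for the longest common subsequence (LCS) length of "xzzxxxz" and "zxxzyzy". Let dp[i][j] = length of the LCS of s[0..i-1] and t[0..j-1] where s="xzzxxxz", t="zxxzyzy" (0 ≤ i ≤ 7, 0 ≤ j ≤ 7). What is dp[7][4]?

   ''  z  x  x  z  y  z  y
''  0  0  0  0  0  0  0  0
 x  0  0  1  1  1  1  1  1
 z  0  1  1  1  2  2  2  2
 z  0  1  1  1  2  2  3  3
 x  0  1  2  2  2  2  3  3
 x  0  1  2  3  3  3  3  3
 x  0  1  2  3  3  3  3  3
 z  0  1  2  3  4  4  4  4

4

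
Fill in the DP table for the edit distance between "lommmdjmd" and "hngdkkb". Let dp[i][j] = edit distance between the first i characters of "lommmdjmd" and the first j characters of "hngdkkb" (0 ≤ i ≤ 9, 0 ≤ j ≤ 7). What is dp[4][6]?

   ''  h  n  g  d  k  k  b
''  0  1  2  3  4  5  6  7
 l  1  1  2  3  4  5  6  7
 o  2  2  2  3  4  5  6  7
 m  3  3  3  3  4  5  6  7
 m  4  4  4  4  4  5  6  7
 m  5  5  5  5  5  5  6  7
 d  6  6  6  6  5  6  6  7
 j  7  7  7  7  6  6  7  7
 m  8  8  8  8  7  7  7  8
 d  9  9  9  9  8  8  8  8

6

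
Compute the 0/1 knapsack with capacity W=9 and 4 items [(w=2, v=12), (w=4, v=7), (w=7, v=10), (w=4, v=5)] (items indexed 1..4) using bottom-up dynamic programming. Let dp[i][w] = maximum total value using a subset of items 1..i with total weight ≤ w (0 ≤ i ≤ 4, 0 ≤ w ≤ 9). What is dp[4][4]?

12

i\w   0   1   2   3   4   5   6   7   8   9
  0   0   0   0   0   0   0   0   0   0   0
  1   0   0  12  12  12  12  12  12  12  12
  2   0   0  12  12  12  12  19  19  19  19
  3   0   0  12  12  12  12  19  19  19  22
  4   0   0  12  12  12  12  19  19  19  22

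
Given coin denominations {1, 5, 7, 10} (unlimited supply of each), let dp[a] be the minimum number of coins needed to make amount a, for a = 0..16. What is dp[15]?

2

 a  0  1  2  3  4  5  6  7  8  9 10 11 12 13 14 15 16
dp  0  1  2  3  4  1  2  1  2  3  1  2  2  3  2  2  3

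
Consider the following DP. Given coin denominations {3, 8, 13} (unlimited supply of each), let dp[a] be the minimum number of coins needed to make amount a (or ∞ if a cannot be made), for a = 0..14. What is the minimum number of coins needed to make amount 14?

 a  0  1  2  3  4  5  6  7  8  9 10 11 12 13 14
dp  0  -  -  1  -  -  2  -  1  3  -  2  4  1  3
(- denotes ∞ / unreachable)

3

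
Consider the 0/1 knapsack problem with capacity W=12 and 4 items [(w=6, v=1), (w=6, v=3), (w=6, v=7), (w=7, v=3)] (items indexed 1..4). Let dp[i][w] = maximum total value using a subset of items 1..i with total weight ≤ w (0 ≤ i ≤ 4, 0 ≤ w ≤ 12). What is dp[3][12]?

i\w   0   1   2   3   4   5   6   7   8   9  10  11  12
  0   0   0   0   0   0   0   0   0   0   0   0   0   0
  1   0   0   0   0   0   0   1   1   1   1   1   1   1
  2   0   0   0   0   0   0   3   3   3   3   3   3   4
  3   0   0   0   0   0   0   7   7   7   7   7   7  10
  4   0   0   0   0   0   0   7   7   7   7   7   7  10

10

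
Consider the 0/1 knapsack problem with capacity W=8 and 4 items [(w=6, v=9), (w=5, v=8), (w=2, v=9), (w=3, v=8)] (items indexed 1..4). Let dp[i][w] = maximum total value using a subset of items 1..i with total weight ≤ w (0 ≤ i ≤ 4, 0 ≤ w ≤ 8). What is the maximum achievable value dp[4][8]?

i\w   0   1   2   3   4   5   6   7   8
  0   0   0   0   0   0   0   0   0   0
  1   0   0   0   0   0   0   9   9   9
  2   0   0   0   0   0   8   9   9   9
  3   0   0   9   9   9   9   9  17  18
  4   0   0   9   9   9  17  17  17  18

18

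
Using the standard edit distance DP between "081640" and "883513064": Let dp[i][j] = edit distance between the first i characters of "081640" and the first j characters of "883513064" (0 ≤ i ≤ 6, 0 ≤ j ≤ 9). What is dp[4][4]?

3

   ''  8  8  3  5  1  3  0  6  4
''  0  1  2  3  4  5  6  7  8  9
 0  1  1  2  3  4  5  6  6  7  8
 8  2  1  1  2  3  4  5  6  7  8
 1  3  2  2  2  3  3  4  5  6  7
 6  4  3  3  3  3  4  4  5  5  6
 4  5  4  4  4  4  4  5  5  6  5
 0  6  5  5  5  5  5  5  5  6  6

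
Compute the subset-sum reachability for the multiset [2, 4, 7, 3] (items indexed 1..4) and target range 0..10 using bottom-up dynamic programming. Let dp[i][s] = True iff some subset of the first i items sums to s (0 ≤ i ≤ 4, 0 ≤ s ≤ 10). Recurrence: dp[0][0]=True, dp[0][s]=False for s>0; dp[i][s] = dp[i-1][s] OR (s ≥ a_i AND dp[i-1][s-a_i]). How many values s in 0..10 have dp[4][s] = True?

i\s   0   1   2   3   4   5   6   7   8   9  10
  0   T   F   F   F   F   F   F   F   F   F   F
  1   T   F   T   F   F   F   F   F   F   F   F
  2   T   F   T   F   T   F   T   F   F   F   F
  3   T   F   T   F   T   F   T   T   F   T   F
  4   T   F   T   T   T   T   T   T   F   T   T

9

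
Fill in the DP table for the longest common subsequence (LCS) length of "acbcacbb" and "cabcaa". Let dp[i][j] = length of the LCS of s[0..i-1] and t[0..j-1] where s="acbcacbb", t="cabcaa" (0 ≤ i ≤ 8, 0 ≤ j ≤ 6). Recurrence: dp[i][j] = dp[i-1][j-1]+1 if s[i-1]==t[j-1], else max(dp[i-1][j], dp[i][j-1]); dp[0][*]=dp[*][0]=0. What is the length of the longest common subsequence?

4

   ''  c  a  b  c  a  a
''  0  0  0  0  0  0  0
 a  0  0  1  1  1  1  1
 c  0  1  1  1  2  2  2
 b  0  1  1  2  2  2  2
 c  0  1  1  2  3  3  3
 a  0  1  2  2  3  4  4
 c  0  1  2  2  3  4  4
 b  0  1  2  3  3  4  4
 b  0  1  2  3  3  4  4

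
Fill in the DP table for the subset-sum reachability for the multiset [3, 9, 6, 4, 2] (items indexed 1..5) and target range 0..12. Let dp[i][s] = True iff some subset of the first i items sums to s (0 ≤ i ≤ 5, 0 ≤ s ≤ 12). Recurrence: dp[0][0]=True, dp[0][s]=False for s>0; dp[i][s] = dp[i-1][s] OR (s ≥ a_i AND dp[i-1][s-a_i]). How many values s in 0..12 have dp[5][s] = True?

12

i\s   0   1   2   3   4   5   6   7   8   9  10  11  12
  0   T   F   F   F   F   F   F   F   F   F   F   F   F
  1   T   F   F   T   F   F   F   F   F   F   F   F   F
  2   T   F   F   T   F   F   F   F   F   T   F   F   T
  3   T   F   F   T   F   F   T   F   F   T   F   F   T
  4   T   F   F   T   T   F   T   T   F   T   T   F   T
  5   T   F   T   T   T   T   T   T   T   T   T   T   T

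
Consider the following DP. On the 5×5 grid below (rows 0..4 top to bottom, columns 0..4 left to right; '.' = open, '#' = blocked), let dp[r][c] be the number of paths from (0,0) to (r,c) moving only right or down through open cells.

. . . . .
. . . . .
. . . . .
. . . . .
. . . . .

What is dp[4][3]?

35

r\c   0   1   2   3   4
  0   1   1   1   1   1
  1   1   2   3   4   5
  2   1   3   6  10  15
  3   1   4  10  20  35
  4   1   5  15  35  70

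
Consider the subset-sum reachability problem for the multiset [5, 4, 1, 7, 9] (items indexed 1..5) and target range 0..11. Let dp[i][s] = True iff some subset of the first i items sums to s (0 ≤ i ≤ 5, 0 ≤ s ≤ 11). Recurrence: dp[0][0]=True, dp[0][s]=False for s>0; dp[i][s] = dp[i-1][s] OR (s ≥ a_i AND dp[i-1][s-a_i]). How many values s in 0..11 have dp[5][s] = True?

i\s   0   1   2   3   4   5   6   7   8   9  10  11
  0   T   F   F   F   F   F   F   F   F   F   F   F
  1   T   F   F   F   F   T   F   F   F   F   F   F
  2   T   F   F   F   T   T   F   F   F   T   F   F
  3   T   T   F   F   T   T   T   F   F   T   T   F
  4   T   T   F   F   T   T   T   T   T   T   T   T
  5   T   T   F   F   T   T   T   T   T   T   T   T

10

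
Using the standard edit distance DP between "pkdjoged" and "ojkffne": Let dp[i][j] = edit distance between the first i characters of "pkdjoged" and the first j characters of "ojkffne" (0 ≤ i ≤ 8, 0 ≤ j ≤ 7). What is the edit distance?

7

   ''  o  j  k  f  f  n  e
''  0  1  2  3  4  5  6  7
 p  1  1  2  3  4  5  6  7
 k  2  2  2  2  3  4  5  6
 d  3  3  3  3  3  4  5  6
 j  4  4  3  4  4  4  5  6
 o  5  4  4  4  5  5  5  6
 g  6  5  5  5  5  6  6  6
 e  7  6  6  6  6  6  7  6
 d  8  7  7  7  7  7  7  7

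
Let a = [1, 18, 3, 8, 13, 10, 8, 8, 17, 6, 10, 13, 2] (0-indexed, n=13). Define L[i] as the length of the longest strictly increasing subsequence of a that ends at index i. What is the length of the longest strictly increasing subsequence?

   i    0    1    2    3    4    5    6    7    8    9   10   11   12
a[i]    1   18    3    8   13   10    8    8   17    6   10   13    2
L[i]    1    2    2    3    4    4    3    3    5    3    4    5    2

5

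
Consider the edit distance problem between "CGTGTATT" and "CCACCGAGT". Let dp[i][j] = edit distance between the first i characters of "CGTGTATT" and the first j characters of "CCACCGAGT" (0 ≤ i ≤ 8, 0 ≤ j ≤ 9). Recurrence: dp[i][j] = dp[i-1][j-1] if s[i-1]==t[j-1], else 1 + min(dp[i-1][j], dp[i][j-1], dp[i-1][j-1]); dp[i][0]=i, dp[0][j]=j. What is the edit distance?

   ''  C  C  A  C  C  G  A  G  T
''  0  1  2  3  4  5  6  7  8  9
 C  1  0  1  2  3  4  5  6  7  8
 G  2  1  1  2  3  4  4  5  6  7
 T  3  2  2  2  3  4  5  5  6  6
 G  4  3  3  3  3  4  4  5  5  6
 T  5  4  4  4  4  4  5  5  6  5
 A  6  5  5  4  5  5  5  5  6  6
 T  7  6  6  5  5  6  6  6  6  6
 T  8  7  7  6  6  6  7  7  7  6

6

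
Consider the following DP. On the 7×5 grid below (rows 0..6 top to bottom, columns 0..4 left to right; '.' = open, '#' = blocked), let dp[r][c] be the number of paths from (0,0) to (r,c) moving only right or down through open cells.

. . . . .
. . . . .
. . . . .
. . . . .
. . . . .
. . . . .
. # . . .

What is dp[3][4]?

35

r\c   0   1   2   3   4
  0   1   1   1   1   1
  1   1   2   3   4   5
  2   1   3   6  10  15
  3   1   4  10  20  35
  4   1   5  15  35  70
  5   1   6  21  56 126
  6   1   0  21  77 203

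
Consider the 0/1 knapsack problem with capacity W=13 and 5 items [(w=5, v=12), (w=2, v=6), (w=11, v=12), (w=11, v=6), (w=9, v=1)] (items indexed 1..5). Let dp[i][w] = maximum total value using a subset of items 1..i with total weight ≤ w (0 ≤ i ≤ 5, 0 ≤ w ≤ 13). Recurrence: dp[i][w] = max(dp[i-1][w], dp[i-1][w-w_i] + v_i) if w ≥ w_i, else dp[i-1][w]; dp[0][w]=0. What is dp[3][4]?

6

i\w   0   1   2   3   4   5   6   7   8   9  10  11  12  13
  0   0   0   0   0   0   0   0   0   0   0   0   0   0   0
  1   0   0   0   0   0  12  12  12  12  12  12  12  12  12
  2   0   0   6   6   6  12  12  18  18  18  18  18  18  18
  3   0   0   6   6   6  12  12  18  18  18  18  18  18  18
  4   0   0   6   6   6  12  12  18  18  18  18  18  18  18
  5   0   0   6   6   6  12  12  18  18  18  18  18  18  18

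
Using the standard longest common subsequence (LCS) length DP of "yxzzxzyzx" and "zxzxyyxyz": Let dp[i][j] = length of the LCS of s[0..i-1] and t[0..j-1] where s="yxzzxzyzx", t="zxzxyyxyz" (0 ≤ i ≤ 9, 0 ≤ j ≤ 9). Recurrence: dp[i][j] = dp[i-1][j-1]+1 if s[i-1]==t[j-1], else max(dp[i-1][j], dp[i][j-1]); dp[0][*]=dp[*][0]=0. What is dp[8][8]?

   ''  z  x  z  x  y  y  x  y  z
''  0  0  0  0  0  0  0  0  0  0
 y  0  0  0  0  0  1  1  1  1  1
 x  0  0  1  1  1  1  1  2  2  2
 z  0  1  1  2  2  2  2  2  2  3
 z  0  1  1  2  2  2  2  2  2  3
 x  0  1  2  2  3  3  3  3  3  3
 z  0  1  2  3  3  3  3  3  3  4
 y  0  1  2  3  3  4  4  4  4  4
 z  0  1  2  3  3  4  4  4  4  5
 x  0  1  2  3  4  4  4  5  5  5

4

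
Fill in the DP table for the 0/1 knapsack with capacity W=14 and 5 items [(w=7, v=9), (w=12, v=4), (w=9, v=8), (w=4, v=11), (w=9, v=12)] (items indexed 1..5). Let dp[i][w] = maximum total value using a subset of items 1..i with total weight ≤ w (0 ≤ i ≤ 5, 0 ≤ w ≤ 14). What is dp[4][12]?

i\w   0   1   2   3   4   5   6   7   8   9  10  11  12  13  14
  0   0   0   0   0   0   0   0   0   0   0   0   0   0   0   0
  1   0   0   0   0   0   0   0   9   9   9   9   9   9   9   9
  2   0   0   0   0   0   0   0   9   9   9   9   9   9   9   9
  3   0   0   0   0   0   0   0   9   9   9   9   9   9   9   9
  4   0   0   0   0  11  11  11  11  11  11  11  20  20  20  20
  5   0   0   0   0  11  11  11  11  11  12  12  20  20  23  23

20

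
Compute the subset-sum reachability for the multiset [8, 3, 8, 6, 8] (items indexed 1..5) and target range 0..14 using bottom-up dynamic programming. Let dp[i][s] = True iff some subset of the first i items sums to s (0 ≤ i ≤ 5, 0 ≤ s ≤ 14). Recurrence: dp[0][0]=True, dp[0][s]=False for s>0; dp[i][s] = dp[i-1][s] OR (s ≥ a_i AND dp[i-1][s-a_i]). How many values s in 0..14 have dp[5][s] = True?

7

i\s   0   1   2   3   4   5   6   7   8   9  10  11  12  13  14
  0   T   F   F   F   F   F   F   F   F   F   F   F   F   F   F
  1   T   F   F   F   F   F   F   F   T   F   F   F   F   F   F
  2   T   F   F   T   F   F   F   F   T   F   F   T   F   F   F
  3   T   F   F   T   F   F   F   F   T   F   F   T   F   F   F
  4   T   F   F   T   F   F   T   F   T   T   F   T   F   F   T
  5   T   F   F   T   F   F   T   F   T   T   F   T   F   F   T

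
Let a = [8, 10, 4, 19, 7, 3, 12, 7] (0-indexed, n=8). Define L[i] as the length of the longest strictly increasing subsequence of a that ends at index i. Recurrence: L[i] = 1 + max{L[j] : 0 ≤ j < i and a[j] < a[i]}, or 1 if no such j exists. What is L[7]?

2

   i    0    1    2    3    4    5    6    7
a[i]    8   10    4   19    7    3   12    7
L[i]    1    2    1    3    2    1    3    2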